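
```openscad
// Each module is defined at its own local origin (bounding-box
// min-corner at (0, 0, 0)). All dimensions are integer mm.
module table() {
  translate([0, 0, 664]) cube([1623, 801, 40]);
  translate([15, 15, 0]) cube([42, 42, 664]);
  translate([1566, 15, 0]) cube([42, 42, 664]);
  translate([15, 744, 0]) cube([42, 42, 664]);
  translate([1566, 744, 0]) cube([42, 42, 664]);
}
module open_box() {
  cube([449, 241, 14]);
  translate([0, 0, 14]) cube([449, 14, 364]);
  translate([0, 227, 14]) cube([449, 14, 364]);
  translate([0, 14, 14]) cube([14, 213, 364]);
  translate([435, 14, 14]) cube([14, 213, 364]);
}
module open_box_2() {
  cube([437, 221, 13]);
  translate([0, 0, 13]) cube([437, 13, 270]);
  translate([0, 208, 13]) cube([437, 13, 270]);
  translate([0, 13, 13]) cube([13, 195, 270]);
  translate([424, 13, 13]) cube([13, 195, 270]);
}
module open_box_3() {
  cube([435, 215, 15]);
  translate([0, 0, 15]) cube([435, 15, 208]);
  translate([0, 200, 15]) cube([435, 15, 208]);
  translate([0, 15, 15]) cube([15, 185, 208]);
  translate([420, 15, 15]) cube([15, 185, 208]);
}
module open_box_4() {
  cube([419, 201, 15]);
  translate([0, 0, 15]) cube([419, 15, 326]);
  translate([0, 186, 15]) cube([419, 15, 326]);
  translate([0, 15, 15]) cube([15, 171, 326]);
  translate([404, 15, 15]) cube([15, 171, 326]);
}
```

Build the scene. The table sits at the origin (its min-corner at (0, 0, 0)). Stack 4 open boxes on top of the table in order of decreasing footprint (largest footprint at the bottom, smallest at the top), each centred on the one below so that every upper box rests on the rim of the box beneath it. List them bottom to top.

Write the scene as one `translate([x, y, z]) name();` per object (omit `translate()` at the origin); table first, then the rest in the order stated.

table();
translate([587, 280, 704]) open_box();
translate([593, 290, 1082]) open_box_2();
translate([594, 293, 1365]) open_box_3();
translate([602, 300, 1588]) open_box_4();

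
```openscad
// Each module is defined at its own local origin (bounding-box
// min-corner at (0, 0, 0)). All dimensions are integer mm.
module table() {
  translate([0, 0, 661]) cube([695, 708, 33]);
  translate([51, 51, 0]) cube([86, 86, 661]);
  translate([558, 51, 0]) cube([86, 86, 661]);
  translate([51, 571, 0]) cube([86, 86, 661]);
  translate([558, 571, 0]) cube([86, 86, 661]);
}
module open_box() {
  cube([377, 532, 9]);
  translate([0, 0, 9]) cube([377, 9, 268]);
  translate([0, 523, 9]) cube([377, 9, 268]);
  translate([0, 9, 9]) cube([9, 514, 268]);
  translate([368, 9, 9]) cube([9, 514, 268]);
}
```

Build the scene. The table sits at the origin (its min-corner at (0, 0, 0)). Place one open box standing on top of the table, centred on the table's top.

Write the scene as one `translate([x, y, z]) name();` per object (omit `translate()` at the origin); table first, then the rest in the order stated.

table();
translate([159, 88, 694]) open_box();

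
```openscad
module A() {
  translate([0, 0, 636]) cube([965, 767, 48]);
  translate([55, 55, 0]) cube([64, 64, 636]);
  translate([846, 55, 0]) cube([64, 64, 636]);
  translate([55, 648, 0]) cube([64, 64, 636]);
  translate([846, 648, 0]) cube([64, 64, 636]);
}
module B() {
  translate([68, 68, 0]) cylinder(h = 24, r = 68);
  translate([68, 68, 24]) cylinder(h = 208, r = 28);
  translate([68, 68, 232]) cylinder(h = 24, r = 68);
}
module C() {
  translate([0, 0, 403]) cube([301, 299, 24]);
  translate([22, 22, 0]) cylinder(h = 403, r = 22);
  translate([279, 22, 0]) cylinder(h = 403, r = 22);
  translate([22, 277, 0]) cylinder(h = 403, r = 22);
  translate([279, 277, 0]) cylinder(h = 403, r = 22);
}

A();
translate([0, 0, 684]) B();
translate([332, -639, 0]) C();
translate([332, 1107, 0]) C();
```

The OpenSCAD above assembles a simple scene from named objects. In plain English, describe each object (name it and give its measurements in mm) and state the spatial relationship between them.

A is a table: top 965 mm (x) × 767 mm (y), 48 mm thick, upper face at z = 684 mm, on four 64×64 mm square legs, each inset 55 mm from the nearest pair of top edges, running from z = 0 to the bottom of the top.

B is a spool: two coaxial disc flanges of radius 68 mm and thickness 24 mm, joined by a core cylinder of radius 28 mm and height 208 mm. The lower flange rests on z = 0 and the three cylinders share a vertical axis.

C is a simple wooden stool: a rectangular seat 301 mm (x) by 299 mm (y), 24 mm thick, top face at z = 427 mm, on four round legs, each 44 mm in diameter. The legs rest on z = 0, each leg's axis is inset half a diameter from the nearest pair of seat edges (so the leg's bounding box is flush with the corner).

The spool is on top of the table. Two stools sit around the table at the −y, +y sides.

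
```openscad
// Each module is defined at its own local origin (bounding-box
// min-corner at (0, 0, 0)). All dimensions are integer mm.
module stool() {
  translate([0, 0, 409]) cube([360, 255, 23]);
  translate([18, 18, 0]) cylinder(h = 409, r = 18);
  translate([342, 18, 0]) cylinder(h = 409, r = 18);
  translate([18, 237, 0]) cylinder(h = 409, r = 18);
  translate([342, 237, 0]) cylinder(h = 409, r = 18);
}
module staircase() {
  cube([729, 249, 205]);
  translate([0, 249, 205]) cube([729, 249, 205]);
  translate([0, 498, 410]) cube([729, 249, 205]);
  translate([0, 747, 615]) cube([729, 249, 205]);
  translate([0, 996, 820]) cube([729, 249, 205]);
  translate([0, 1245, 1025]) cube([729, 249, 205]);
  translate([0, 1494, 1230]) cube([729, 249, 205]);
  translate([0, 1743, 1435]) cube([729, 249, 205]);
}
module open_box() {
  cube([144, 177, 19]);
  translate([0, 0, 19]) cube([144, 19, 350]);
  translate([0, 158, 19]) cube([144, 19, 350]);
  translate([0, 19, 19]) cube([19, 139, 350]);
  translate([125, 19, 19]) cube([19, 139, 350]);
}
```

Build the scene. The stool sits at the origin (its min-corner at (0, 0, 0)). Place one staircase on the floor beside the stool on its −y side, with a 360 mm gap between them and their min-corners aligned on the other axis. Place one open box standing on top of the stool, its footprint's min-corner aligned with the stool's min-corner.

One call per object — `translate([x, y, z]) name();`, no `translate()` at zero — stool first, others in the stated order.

stool();
translate([0, -2352, 0]) staircase();
translate([0, 0, 432]) open_box();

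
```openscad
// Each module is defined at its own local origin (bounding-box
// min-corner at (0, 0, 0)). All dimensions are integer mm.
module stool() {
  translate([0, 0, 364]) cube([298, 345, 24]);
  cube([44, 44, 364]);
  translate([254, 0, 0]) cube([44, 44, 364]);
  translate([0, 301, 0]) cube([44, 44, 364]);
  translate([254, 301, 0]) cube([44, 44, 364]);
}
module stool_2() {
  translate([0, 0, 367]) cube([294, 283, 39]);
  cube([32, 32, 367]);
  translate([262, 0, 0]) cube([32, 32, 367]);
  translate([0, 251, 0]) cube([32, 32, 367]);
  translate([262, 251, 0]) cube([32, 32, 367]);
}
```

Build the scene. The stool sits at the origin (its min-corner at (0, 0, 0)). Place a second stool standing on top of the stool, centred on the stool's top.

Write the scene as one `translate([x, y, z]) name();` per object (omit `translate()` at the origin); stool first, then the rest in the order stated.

stool();
translate([2, 31, 388]) stool_2();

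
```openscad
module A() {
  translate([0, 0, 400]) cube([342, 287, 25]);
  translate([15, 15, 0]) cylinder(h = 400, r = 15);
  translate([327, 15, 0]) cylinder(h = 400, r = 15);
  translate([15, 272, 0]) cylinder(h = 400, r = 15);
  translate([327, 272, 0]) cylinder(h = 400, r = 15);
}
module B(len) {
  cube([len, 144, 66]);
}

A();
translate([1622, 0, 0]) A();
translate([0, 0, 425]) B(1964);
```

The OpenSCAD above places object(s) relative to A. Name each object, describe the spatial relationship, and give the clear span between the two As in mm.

A is a stool. B is a beam. A beam spans the tops of two stools. The clear span between the two stools is 1280 mm.

Second stool starts at x = 1622; first ends at x = 342; clear span = 1622 − 342 = 1280 mm.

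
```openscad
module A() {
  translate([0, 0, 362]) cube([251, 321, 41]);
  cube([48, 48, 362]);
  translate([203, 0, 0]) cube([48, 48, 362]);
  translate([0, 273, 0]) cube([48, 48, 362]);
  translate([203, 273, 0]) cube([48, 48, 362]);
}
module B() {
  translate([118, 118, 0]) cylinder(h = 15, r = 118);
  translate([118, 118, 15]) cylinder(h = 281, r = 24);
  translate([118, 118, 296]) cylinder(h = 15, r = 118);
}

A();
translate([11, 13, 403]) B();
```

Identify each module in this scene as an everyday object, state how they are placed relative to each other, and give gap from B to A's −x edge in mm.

A is a stool. B is a spool. The spool is on top of the stool. The gap from the spool to the stool's −x edge is 11 mm.

The spool's min-x is at 11; the stool's min-x is 0; gap = 11 mm.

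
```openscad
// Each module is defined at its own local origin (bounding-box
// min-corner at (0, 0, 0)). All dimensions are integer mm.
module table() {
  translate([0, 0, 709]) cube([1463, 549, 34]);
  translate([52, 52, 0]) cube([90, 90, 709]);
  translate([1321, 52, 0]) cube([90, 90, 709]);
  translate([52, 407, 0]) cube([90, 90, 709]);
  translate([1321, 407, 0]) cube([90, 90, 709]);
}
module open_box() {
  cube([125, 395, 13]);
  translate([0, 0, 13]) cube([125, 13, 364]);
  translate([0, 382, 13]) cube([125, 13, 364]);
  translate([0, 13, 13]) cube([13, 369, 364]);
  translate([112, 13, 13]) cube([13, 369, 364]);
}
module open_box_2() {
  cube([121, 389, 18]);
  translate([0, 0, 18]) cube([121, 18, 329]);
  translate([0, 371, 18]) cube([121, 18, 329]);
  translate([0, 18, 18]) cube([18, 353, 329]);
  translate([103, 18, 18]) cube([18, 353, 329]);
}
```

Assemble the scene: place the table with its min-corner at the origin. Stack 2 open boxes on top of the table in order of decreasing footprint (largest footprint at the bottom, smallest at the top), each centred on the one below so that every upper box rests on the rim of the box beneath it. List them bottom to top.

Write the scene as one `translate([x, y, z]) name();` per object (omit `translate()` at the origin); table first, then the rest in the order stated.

table();
translate([669, 77, 743]) open_box();
translate([671, 80, 1120]) open_box_2();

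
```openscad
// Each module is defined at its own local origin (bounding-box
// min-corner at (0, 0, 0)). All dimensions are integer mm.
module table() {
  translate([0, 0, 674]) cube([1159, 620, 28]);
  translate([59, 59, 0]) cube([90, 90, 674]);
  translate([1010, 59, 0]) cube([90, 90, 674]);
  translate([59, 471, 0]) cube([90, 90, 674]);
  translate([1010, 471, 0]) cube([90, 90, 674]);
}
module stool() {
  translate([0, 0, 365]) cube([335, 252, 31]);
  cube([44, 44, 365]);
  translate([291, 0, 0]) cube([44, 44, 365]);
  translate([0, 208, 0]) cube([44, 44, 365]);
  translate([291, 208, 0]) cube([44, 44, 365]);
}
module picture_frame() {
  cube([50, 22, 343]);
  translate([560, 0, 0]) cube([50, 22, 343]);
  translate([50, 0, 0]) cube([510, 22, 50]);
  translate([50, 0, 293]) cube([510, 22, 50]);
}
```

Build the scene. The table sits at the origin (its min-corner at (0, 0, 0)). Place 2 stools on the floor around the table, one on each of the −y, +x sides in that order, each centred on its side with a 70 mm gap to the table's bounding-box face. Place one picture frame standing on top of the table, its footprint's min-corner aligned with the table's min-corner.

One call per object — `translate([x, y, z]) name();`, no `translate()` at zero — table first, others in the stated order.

table();
translate([412, -322, 0]) stool();
translate([1229, 184, 0]) stool();
translate([0, 0, 702]) picture_frame();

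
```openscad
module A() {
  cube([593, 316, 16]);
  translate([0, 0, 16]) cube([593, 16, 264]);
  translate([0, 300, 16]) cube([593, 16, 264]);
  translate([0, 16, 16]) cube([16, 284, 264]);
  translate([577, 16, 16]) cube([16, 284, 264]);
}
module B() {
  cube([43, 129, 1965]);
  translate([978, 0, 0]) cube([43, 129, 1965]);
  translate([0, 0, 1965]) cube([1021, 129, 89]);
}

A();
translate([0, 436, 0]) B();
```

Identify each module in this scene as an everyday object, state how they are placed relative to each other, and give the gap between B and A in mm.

A is an open box. B is a door frame. The door frame is on the floor beside the open box on its +y side. The gap between the door frame and the open box is 120 mm.

The door frame's nearest face is 120 mm from the open box's +y face.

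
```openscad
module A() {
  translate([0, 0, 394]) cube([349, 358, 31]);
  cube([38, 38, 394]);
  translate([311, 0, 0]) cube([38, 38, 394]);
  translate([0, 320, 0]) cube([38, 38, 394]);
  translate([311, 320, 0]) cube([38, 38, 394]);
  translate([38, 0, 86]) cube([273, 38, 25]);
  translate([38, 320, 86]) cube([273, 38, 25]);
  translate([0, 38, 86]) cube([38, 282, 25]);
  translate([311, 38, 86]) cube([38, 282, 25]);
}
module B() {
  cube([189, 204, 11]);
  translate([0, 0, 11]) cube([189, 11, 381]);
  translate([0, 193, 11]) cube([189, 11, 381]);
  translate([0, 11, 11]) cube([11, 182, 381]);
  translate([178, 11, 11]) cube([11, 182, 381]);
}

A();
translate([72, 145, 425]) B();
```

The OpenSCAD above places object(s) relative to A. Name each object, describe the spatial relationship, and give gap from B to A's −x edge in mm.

A is a stool. B is an open box. The open box is on top of the stool. The gap from the open box to the stool's −x edge is 72 mm.

The open box's min-x is at 72; the stool's min-x is 0; gap = 72 mm.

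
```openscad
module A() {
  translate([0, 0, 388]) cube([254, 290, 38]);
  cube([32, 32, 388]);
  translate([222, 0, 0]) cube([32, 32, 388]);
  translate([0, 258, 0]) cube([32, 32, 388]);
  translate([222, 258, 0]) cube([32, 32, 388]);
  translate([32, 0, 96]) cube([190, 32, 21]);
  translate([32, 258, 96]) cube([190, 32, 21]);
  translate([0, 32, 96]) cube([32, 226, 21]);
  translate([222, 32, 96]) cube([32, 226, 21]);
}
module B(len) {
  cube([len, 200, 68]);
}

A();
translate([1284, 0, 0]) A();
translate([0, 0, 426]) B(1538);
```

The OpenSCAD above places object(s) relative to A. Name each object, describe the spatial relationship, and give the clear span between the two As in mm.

Second stool starts at x = 1284; first ends at x = 254; clear span = 1284 − 254 = 1030 mm.

A is a stool. B is a beam. A beam spans the tops of two stools. The clear span between the two stools is 1030 mm.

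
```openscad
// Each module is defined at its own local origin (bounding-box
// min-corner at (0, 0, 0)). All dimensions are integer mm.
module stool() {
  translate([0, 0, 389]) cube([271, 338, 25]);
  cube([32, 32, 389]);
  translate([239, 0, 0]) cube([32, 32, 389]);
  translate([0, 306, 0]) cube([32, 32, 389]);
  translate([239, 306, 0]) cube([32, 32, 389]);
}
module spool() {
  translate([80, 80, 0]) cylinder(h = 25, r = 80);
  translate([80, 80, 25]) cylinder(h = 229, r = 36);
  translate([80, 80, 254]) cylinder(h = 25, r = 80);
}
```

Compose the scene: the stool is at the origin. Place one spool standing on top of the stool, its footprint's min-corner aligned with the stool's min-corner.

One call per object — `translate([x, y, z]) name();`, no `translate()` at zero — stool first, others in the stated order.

stool();
translate([0, 0, 414]) spool();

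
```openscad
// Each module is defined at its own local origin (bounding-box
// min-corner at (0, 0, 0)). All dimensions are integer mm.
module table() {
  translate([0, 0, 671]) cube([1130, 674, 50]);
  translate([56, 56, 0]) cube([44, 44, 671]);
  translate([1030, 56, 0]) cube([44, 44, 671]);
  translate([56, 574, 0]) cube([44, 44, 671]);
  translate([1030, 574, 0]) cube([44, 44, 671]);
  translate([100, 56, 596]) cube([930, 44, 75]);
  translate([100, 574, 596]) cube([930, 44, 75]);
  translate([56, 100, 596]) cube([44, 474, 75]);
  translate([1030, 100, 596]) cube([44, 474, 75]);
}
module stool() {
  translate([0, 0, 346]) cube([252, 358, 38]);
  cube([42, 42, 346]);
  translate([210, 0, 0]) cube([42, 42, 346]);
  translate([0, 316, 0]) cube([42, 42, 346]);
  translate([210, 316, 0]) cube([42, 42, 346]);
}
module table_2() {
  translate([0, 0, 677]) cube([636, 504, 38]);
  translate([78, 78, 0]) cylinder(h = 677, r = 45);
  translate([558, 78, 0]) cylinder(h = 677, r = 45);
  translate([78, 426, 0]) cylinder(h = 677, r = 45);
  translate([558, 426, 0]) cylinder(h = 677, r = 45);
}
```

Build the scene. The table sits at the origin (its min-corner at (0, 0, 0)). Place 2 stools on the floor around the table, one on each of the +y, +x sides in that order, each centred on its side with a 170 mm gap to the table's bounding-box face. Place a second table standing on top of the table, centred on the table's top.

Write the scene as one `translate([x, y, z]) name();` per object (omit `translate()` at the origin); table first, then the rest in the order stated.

table();
translate([439, 844, 0]) stool();
translate([1300, 158, 0]) stool();
translate([247, 85, 721]) table_2();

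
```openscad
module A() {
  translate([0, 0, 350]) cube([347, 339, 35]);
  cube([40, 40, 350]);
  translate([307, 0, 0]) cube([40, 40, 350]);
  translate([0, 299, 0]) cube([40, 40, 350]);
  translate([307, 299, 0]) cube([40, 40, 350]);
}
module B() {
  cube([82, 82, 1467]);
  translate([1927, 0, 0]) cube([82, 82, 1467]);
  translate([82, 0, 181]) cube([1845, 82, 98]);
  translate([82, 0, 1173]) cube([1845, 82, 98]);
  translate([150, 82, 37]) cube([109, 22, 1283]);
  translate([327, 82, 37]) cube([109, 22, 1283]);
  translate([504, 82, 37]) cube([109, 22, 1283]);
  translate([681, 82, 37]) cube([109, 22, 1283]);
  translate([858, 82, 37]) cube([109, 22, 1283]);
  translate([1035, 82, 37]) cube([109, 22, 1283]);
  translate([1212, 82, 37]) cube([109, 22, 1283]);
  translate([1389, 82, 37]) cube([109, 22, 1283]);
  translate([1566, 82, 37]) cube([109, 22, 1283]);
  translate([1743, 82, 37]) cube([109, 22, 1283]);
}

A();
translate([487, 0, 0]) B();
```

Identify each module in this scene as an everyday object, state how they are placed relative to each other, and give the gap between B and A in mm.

A is a stool. B is a fence section. The fence section is on the floor beside the stool on its +x side. The gap between the fence section and the stool is 140 mm.

The fence section's nearest face is 140 mm from the stool's +x face.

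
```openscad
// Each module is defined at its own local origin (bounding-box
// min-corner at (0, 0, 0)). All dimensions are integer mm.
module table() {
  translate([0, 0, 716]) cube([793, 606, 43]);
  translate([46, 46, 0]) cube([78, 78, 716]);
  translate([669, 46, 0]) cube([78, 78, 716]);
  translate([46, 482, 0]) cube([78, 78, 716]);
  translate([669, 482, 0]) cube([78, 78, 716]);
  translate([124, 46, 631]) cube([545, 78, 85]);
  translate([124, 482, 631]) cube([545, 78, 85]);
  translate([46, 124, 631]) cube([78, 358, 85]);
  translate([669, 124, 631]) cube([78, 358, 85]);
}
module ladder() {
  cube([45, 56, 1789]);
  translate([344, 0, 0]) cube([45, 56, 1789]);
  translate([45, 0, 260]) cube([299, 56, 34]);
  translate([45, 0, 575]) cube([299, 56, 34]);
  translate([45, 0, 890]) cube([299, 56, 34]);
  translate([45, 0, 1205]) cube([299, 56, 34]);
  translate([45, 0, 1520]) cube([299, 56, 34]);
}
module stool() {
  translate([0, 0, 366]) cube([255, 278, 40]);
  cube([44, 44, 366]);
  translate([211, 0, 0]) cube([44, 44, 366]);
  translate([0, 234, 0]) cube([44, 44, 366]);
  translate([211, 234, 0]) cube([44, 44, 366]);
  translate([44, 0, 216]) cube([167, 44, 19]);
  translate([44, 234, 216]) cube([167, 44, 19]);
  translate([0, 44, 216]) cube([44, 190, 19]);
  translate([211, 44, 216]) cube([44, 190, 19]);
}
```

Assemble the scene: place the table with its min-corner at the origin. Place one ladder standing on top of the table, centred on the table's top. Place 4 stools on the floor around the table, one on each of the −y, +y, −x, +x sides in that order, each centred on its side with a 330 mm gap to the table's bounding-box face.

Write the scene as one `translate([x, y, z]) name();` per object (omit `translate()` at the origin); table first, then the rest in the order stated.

table();
translate([202, 275, 759]) ladder();
translate([269, -608, 0]) stool();
translate([269, 936, 0]) stool();
translate([-585, 164, 0]) stool();
translate([1123, 164, 0]) stool();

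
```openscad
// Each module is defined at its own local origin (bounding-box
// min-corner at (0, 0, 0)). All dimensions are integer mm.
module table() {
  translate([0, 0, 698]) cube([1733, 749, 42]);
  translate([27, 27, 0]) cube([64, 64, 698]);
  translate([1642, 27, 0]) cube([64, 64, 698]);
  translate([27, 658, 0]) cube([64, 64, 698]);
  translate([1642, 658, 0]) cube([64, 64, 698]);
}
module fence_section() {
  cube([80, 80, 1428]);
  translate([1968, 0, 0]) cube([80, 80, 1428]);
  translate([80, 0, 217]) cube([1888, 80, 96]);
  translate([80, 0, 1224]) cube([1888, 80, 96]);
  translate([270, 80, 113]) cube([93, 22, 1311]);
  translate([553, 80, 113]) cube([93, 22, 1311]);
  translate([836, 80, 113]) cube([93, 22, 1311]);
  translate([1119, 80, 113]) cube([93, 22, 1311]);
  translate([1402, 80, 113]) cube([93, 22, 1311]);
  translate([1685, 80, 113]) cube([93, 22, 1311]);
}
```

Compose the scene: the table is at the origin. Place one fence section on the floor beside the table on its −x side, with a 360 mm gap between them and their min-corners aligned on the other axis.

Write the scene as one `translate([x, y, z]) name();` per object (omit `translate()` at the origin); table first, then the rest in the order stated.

table();
translate([-2408, 0, 0]) fence_section();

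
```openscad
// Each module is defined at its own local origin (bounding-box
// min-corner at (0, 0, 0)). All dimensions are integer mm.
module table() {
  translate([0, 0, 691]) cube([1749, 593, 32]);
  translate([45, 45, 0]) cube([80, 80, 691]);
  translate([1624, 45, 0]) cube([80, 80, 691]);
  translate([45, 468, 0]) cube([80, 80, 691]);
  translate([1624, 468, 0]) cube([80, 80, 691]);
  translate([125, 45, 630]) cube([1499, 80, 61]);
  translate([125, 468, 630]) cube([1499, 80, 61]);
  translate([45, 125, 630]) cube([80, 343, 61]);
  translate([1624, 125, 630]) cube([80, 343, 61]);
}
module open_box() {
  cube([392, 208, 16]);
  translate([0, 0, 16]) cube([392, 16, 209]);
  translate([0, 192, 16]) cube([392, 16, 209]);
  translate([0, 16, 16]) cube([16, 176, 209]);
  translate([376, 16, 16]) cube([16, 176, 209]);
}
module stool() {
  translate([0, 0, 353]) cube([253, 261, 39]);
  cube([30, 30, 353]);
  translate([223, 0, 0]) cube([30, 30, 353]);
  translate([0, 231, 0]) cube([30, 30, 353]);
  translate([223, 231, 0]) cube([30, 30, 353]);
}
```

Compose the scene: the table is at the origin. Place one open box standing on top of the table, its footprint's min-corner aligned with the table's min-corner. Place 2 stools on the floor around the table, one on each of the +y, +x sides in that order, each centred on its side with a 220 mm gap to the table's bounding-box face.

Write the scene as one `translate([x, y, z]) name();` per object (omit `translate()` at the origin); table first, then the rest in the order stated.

table();
translate([0, 0, 723]) open_box();
translate([748, 813, 0]) stool();
translate([1969, 166, 0]) stool();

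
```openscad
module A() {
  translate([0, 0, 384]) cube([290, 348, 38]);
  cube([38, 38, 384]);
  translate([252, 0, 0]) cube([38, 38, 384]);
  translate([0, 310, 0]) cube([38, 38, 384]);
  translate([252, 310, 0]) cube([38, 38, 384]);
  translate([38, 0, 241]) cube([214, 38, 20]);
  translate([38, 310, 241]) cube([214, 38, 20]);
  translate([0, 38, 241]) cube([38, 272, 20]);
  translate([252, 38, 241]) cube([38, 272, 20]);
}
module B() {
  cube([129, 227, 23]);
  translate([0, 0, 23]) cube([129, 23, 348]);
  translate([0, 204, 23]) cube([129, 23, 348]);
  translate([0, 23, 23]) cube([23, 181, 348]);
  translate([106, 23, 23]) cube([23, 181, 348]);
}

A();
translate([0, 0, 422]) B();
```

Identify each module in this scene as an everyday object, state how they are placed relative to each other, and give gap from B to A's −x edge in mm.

The open box's min-x is at 0; the stool's min-x is 0; gap = 0 mm.

A is a stool. B is an open box. The open box is on top of the stool. The gap from the open box to the stool's −x edge is 0 mm.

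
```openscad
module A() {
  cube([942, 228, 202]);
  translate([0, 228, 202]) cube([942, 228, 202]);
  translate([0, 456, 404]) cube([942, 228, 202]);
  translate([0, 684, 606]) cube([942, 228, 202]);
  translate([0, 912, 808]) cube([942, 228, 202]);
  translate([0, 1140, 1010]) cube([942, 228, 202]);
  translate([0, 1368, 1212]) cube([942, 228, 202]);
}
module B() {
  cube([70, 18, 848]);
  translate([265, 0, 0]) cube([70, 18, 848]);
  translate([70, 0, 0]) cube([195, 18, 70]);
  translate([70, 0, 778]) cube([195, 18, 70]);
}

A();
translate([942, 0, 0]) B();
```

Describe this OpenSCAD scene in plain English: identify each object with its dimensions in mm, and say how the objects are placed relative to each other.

A is a straight staircase of 7 solid steps. Each step is 942 mm wide (x), 228 mm deep (y, the going) and 202 mm tall (the rise). The first step rests on the floor; each subsequent step sits one going further in +y and one rise higher in +z, directly behind and above the previous step with no overlap.

B is a rectangular picture frame lying in the x–z plane (depth along y). The opening is 195 mm wide (x) by 708 mm tall (z), surrounded by a border 70 mm wide on all four sides. The frame is 18 mm deep and is made of two full-height vertical stiles with two horizontal rails fitted between them.

The picture frame is against the staircase's +x side, with their −y faces flush.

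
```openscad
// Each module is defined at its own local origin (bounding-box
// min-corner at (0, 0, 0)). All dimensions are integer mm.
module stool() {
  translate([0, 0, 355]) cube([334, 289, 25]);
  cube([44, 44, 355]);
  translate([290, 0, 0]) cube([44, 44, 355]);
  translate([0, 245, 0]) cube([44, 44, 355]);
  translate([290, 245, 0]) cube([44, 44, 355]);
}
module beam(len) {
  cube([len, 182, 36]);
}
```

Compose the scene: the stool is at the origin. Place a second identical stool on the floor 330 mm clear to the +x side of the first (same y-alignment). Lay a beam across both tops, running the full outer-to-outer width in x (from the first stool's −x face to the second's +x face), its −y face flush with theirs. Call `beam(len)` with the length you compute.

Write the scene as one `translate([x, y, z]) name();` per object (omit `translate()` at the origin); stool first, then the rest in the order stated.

stool();
translate([664, 0, 0]) stool();
translate([0, 0, 380]) beam(998);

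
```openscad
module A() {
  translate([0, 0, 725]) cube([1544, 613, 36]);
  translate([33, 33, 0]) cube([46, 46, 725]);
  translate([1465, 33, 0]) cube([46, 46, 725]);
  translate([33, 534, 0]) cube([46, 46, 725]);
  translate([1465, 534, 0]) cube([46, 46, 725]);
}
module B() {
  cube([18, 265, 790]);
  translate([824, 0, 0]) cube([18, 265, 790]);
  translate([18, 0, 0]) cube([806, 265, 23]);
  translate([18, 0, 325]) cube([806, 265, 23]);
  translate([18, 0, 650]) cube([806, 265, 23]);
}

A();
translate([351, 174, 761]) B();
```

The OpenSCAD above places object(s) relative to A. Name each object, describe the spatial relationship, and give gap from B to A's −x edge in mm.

The bookshelf's min-x is at 351; the table's min-x is 0; gap = 351 mm.

A is a table. B is a bookshelf. The bookshelf is on top of the table, centred. The gap from the bookshelf to the table's −x edge is 351 mm.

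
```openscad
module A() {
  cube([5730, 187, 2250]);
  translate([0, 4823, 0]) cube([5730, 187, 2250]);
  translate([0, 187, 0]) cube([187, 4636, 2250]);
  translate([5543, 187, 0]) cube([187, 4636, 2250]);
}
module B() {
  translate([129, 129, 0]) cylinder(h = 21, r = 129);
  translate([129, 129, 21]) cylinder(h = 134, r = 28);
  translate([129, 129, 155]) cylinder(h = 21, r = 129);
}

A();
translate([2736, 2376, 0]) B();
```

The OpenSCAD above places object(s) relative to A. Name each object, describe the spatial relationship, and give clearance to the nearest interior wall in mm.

A is a house frame. B is a spool. The spool sits inside the house frame, centred. The clearance to the nearest interior wall is 2189 mm.

Clearances: x = 2549, y = 2189; minimum 2189 mm.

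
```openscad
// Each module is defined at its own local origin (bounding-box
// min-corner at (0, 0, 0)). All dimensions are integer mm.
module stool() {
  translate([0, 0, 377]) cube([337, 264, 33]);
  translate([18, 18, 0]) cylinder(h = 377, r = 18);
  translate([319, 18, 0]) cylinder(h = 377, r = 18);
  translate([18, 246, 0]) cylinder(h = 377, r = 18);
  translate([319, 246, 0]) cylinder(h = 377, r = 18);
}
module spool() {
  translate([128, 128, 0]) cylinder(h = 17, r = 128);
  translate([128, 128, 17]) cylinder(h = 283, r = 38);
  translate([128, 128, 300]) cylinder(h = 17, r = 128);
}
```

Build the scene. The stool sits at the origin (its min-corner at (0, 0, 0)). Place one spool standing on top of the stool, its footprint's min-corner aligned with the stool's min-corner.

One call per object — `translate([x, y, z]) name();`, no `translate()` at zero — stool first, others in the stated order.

stool();
translate([0, 0, 410]) spool();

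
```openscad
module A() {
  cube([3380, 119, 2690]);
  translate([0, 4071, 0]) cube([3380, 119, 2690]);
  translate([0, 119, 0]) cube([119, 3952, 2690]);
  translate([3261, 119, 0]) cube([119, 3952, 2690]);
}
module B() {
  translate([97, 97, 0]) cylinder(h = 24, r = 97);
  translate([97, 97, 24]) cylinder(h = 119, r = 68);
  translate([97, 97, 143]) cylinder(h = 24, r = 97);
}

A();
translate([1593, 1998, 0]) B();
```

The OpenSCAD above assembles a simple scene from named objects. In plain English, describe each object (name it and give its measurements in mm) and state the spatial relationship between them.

A is a box-shaped house frame (walls only): outside footprint 3380×4190 mm, wall height 2690 mm, wall thickness 119 mm. The two y-facing walls run the full x-width; the two x-facing walls fit between the inner faces of the y-facing walls.

B is a spool: two coaxial disc flanges of radius 97 mm and thickness 24 mm, joined by a core cylinder of radius 68 mm and height 119 mm. The lower flange rests on z = 0 and the three cylinders share a vertical axis.

The spool sits inside the house frame, centred.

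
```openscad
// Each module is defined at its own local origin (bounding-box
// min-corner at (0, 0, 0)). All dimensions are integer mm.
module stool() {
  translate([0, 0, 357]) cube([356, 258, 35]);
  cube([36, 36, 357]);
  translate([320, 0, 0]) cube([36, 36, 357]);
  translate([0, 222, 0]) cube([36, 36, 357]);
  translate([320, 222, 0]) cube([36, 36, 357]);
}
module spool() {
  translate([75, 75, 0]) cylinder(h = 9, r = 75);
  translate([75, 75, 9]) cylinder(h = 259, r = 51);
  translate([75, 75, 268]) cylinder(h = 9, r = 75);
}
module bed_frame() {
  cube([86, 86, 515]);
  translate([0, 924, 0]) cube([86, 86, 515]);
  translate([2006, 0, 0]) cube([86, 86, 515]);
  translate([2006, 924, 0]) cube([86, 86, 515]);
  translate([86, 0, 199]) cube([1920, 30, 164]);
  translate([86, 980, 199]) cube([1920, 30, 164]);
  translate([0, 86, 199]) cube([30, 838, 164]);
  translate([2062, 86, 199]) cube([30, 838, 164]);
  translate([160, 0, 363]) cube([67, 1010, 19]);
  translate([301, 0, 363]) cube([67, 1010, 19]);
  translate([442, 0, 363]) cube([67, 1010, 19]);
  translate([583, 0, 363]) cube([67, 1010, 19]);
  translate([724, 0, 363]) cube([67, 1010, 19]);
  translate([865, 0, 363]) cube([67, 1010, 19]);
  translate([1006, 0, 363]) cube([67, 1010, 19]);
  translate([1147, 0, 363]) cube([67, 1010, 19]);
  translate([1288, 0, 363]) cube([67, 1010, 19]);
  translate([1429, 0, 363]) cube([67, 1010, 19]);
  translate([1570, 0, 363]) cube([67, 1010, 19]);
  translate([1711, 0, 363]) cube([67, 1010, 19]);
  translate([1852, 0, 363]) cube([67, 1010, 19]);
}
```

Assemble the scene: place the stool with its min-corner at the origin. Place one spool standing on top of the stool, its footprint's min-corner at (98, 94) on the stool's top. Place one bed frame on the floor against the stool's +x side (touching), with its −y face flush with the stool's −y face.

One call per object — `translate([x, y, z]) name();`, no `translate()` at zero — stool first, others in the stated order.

stool();
translate([98, 94, 392]) spool();
translate([356, 0, 0]) bed_frame();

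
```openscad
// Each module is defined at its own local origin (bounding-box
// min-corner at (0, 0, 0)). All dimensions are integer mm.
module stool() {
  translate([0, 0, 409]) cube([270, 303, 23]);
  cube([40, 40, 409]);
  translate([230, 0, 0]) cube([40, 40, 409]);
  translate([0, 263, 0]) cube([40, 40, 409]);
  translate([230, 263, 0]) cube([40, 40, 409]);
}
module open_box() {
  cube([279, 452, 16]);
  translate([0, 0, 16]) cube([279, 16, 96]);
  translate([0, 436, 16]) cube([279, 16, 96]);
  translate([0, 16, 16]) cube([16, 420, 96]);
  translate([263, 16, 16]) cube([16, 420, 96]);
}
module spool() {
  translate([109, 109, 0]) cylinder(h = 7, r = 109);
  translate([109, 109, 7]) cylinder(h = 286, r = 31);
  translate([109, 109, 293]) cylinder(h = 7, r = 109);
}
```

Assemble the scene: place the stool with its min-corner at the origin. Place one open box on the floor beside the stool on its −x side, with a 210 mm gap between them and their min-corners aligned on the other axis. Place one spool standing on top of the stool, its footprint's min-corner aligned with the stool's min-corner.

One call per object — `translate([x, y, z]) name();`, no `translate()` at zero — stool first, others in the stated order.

stool();
translate([-489, 0, 0]) open_box();
translate([0, 0, 432]) spool();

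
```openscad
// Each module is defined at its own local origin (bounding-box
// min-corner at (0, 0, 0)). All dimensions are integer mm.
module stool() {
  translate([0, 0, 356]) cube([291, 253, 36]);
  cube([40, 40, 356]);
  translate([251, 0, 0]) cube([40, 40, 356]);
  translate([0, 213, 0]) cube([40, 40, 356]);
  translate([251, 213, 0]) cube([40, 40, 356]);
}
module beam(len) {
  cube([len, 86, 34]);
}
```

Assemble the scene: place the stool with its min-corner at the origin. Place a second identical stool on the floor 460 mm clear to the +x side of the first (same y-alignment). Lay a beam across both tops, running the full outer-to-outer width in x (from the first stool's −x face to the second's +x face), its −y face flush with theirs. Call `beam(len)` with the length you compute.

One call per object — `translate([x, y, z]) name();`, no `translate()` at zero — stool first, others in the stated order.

stool();
translate([751, 0, 0]) stool();
translate([0, 0, 392]) beam(1042);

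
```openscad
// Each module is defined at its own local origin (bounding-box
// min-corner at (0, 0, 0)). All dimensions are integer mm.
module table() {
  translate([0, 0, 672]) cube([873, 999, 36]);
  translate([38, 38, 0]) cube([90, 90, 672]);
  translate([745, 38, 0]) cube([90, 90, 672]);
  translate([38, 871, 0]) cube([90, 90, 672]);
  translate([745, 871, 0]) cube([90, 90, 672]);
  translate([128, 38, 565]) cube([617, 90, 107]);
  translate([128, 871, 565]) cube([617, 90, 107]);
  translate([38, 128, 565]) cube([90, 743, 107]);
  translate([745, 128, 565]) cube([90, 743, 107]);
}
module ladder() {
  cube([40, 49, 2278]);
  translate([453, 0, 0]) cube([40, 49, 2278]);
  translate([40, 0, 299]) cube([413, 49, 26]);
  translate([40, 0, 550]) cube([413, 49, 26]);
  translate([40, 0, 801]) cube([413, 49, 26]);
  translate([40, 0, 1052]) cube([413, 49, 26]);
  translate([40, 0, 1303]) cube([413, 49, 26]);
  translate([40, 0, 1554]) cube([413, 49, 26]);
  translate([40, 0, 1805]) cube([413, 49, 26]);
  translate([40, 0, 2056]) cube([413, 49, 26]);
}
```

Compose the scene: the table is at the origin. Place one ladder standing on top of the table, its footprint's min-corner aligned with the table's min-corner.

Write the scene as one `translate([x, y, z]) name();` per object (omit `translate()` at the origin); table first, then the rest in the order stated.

table();
translate([0, 0, 708]) ladder();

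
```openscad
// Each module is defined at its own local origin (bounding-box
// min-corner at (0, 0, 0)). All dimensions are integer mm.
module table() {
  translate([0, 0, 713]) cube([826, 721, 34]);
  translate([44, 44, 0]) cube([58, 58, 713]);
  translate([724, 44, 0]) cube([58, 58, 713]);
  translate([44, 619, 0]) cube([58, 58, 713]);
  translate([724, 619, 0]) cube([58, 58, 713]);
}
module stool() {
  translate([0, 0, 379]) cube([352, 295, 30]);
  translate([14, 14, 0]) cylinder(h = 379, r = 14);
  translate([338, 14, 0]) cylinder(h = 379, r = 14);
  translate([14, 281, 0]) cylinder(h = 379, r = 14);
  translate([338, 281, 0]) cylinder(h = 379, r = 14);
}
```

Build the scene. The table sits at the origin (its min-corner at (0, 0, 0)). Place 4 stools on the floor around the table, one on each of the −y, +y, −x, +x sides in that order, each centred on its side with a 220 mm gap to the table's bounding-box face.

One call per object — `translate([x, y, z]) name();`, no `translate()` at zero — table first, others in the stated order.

table();
translate([237, -515, 0]) stool();
translate([237, 941, 0]) stool();
translate([-572, 213, 0]) stool();
translate([1046, 213, 0]) stool();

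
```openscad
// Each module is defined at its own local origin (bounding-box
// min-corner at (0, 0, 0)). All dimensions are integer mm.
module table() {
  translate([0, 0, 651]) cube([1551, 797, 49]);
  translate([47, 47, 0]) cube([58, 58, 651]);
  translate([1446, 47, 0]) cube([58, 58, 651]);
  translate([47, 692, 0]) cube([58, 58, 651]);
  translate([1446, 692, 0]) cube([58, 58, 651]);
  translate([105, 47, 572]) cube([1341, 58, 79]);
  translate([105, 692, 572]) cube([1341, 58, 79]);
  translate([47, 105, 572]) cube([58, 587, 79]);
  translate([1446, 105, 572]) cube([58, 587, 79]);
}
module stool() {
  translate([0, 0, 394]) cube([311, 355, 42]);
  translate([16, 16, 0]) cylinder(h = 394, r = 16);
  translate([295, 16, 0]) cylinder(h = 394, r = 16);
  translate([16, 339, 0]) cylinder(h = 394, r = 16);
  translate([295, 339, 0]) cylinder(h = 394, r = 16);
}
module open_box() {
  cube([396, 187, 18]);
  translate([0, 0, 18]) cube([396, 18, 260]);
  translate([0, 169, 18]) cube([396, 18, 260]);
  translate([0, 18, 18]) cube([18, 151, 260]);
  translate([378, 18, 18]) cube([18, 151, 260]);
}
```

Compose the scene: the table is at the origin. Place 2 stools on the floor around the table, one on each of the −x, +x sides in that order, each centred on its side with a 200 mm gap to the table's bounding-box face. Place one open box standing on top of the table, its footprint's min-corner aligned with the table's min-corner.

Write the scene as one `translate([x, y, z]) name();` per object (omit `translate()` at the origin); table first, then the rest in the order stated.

table();
translate([-511, 221, 0]) stool();
translate([1751, 221, 0]) stool();
translate([0, 0, 700]) open_box();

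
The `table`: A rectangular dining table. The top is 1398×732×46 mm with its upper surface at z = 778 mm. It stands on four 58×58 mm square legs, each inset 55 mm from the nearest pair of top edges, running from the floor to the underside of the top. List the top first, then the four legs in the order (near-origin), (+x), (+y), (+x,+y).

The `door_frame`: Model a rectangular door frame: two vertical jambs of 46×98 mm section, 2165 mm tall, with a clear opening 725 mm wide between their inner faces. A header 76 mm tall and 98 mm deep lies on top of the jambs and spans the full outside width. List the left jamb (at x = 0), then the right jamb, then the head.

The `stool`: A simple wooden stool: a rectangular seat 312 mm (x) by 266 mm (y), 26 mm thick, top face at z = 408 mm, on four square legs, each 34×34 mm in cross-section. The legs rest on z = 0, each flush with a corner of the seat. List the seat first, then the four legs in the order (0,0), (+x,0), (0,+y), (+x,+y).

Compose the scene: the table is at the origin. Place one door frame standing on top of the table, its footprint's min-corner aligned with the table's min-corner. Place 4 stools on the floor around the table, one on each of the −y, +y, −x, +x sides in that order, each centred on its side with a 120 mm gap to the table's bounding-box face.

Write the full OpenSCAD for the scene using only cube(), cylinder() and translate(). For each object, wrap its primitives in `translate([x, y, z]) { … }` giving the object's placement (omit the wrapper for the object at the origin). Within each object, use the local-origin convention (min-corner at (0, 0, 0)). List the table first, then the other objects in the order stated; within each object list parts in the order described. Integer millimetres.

translate([0, 0, 732]) cube([1398, 732, 46]);
translate([55, 55, 0]) cube([58, 58, 732]);
translate([1285, 55, 0]) cube([58, 58, 732]);
translate([55, 619, 0]) cube([58, 58, 732]);
translate([1285, 619, 0]) cube([58, 58, 732]);
translate([0, 0, 778]) {
  cube([46, 98, 2165]);
  translate([771, 0, 0]) cube([46, 98, 2165]);
  translate([0, 0, 2165]) cube([817, 98, 76]);
}
translate([543, -386, 0]) {
  translate([0, 0, 382]) cube([312, 266, 26]);
  cube([34, 34, 382]);
  translate([278, 0, 0]) cube([34, 34, 382]);
  translate([0, 232, 0]) cube([34, 34, 382]);
  translate([278, 232, 0]) cube([34, 34, 382]);
}
translate([543, 852, 0]) {
  translate([0, 0, 382]) cube([312, 266, 26]);
  cube([34, 34, 382]);
  translate([278, 0, 0]) cube([34, 34, 382]);
  translate([0, 232, 0]) cube([34, 34, 382]);
  translate([278, 232, 0]) cube([34, 34, 382]);
}
translate([-432, 233, 0]) {
  translate([0, 0, 382]) cube([312, 266, 26]);
  cube([34, 34, 382]);
  translate([278, 0, 0]) cube([34, 34, 382]);
  translate([0, 232, 0]) cube([34, 34, 382]);
  translate([278, 232, 0]) cube([34, 34, 382]);
}
translate([1518, 233, 0]) {
  translate([0, 0, 382]) cube([312, 266, 26]);
  cube([34, 34, 382]);
  translate([278, 0, 0]) cube([34, 34, 382]);
  translate([0, 232, 0]) cube([34, 34, 382]);
  translate([278, 232, 0]) cube([34, 34, 382]);
}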